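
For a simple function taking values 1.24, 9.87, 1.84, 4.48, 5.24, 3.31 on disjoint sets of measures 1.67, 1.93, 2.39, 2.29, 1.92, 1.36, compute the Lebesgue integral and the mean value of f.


Step 1: Integral = sum(value_i * measure_i)
= 1.24*1.67 + 9.87*1.93 + 1.84*2.39 + 4.48*2.29 + 5.24*1.92 + 3.31*1.36
= 2.0708 + 19.0491 + 4.3976 + 10.2592 + 10.0608 + 4.5016
= 50.3391
Step 2: Total measure of domain = 1.67 + 1.93 + 2.39 + 2.29 + 1.92 + 1.36 = 11.56
Step 3: Average value = 50.3391 / 11.56 = 4.354593


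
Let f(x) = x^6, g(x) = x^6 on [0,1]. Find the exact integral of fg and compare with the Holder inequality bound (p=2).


Step 1: Exact integral of f*g = integral(x^12, 0, 1) = 1/13
     = 0.076923
Step 2: Holder bound with p=2, q=2:
  ||f||_p = (integral x^12 dx)^(1/2) = (1/13)^(1/2) = 0.27735
  ||g||_q = (integral x^12 dx)^(1/2) = (1/13)^(1/2) = 0.27735
Step 3: Holder bound = ||f||_p * ||g||_q = 0.27735 * 0.27735 = 0.076923
Verification: 0.076923 <= 0.076923 (Holder holds)


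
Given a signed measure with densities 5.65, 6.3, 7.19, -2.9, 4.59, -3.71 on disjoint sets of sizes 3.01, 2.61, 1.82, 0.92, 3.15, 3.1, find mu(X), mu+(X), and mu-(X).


Step 1: Compute signed measure on each set:
  Set 1: 5.65 * 3.01 = 17.0065
  Set 2: 6.3 * 2.61 = 16.443
  Set 3: 7.19 * 1.82 = 13.0858
  Set 4: -2.9 * 0.92 = -2.668
  Set 5: 4.59 * 3.15 = 14.4585
  Set 6: -3.71 * 3.1 = -11.501
Step 2: Total signed measure = (17.0065) + (16.443) + (13.0858) + (-2.668) + (14.4585) + (-11.501)
     = 46.8248
Step 3: Positive part mu+(X) = sum of positive contributions = 60.9938
Step 4: Negative part mu-(X) = |sum of negative contributions| = 14.169


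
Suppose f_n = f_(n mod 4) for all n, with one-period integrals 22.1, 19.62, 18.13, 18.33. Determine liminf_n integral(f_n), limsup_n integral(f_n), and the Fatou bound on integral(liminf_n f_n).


The sequence (integral(f_n)) is periodic with period 4, repeating the values 22.1, 19.62, 18.13, 18.33 indefinitely.
Step 1: For a periodic sequence, every tail (a_m, a_(m+1), ...) contains all 4 period values infinitely often.
Step 2: Hence inf of every tail = min of the period values = min(22.1, 19.62, 18.13, 18.33) = 18.13.
        liminf_n integral(f_n) = sup over m of (inf of tail from m) = 18.13.
Step 3: Similarly sup of every tail = max of the period values = 22.1.
        limsup_n integral(f_n) = 22.1.
Step 4: Fatou's lemma: integral(liminf_n f_n) <= liminf_n integral(f_n) = 18.13.
        So the integral of the pointwise liminf is at most 18.13.


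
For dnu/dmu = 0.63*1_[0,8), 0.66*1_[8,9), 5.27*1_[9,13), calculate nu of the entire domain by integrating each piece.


Integrate each piece of the Radon-Nikodym derivative:
Step 1: integral_0^8 0.63 dx = 0.63*(8-0) = 0.63*8 = 5.04
Step 2: integral_8^9 0.66 dx = 0.66*(9-8) = 0.66*1 = 0.66
Step 3: integral_9^13 5.27 dx = 5.27*(13-9) = 5.27*4 = 21.08
Total: 5.04 + 0.66 + 21.08 = 26.78


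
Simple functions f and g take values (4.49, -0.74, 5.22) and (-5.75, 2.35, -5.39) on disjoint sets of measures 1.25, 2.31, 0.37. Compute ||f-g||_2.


Step 1: Compute differences f_i - g_i:
  4.49 - -5.75 = 10.24
  -0.74 - 2.35 = -3.09
  5.22 - -5.39 = 10.61
Step 2: Compute |diff|^2 * measure for each set:
  |10.24|^2 * 1.25 = 104.8576 * 1.25 = 131.072
  |-3.09|^2 * 2.31 = 9.5481 * 2.31 = 22.056111
  |10.61|^2 * 0.37 = 112.5721 * 0.37 = 41.651677
Step 3: Sum = 194.779788
Step 4: ||f-g||_2 = (194.779788)^(1/2) = 13.956353


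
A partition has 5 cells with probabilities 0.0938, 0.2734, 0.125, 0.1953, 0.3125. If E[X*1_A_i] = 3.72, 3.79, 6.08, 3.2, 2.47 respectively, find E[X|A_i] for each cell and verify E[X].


For each cell A_i: E[X|A_i] = E[X*1_A_i] / P(A_i)
Step 1: E[X|A_1] = 3.72 / 0.0938 = 39.658849
Step 2: E[X|A_2] = 3.79 / 0.2734 = 13.862473
Step 3: E[X|A_3] = 6.08 / 0.125 = 48.64
Step 4: E[X|A_4] = 3.2 / 0.1953 = 16.385049
Step 5: E[X|A_5] = 2.47 / 0.3125 = 7.904
Verification: E[X] = sum E[X*1_A_i] = 3.72 + 3.79 + 6.08 + 3.2 + 2.47 = 19.26


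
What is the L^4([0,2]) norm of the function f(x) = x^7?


Step 1: ||f||_4 = (integral_0^2 |x^7|^4 dx)^(1/4)
     = (integral_0^2 x^28 dx)^(1/4)
Step 2: integral_0^2 x^28 dx = [x^29/(29)] from 0 to 2 = 2^29/29
     = 536870912/29 = 1.851279e+07
Step 3: ||f||_4 = (1.851279e+07)^(1/4) = 65.594582


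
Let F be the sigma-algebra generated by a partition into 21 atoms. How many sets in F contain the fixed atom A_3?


Each element of F is a union of some subset S of the 21 atoms.
The element contains A_3 iff A_3 is in S.
So we count subsets S of {A_1,...,A_21} with A_3 in S: choose freely among the other 20 atoms.
Count = 2^(21-1) = 2^20 = 1048576.


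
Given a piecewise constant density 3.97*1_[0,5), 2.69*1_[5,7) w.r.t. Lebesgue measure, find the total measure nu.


Integrate each piece of the Radon-Nikodym derivative:
Step 1: integral_0^5 3.97 dx = 3.97*(5-0) = 3.97*5 = 19.85
Step 2: integral_5^7 2.69 dx = 2.69*(7-5) = 2.69*2 = 5.38
Total: 19.85 + 5.38 = 25.23


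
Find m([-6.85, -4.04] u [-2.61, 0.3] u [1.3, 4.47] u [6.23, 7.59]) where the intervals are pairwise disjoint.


For pairwise disjoint intervals, m(union) = sum of lengths.
= (-4.04 - -6.85) + (0.3 - -2.61) + (4.47 - 1.3) + (7.59 - 6.23)
= 2.81 + 2.91 + 3.17 + 1.36
= 10.25


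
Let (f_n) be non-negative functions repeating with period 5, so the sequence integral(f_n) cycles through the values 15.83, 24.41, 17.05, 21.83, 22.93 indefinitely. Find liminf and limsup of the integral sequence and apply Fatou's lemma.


The sequence (integral(f_n)) is periodic with period 5, repeating the values 15.83, 24.41, 17.05, 21.83, 22.93 indefinitely.
Step 1: For a periodic sequence, every tail (a_m, a_(m+1), ...) contains all 5 period values infinitely often.
Step 2: Hence inf of every tail = min of the period values = min(15.83, 24.41, 17.05, 21.83, 22.93) = 15.83.
        liminf_n integral(f_n) = sup over m of (inf of tail from m) = 15.83.
Step 3: Similarly sup of every tail = max of the period values = 24.41.
        limsup_n integral(f_n) = 24.41.
Step 4: Fatou's lemma: integral(liminf_n f_n) <= liminf_n integral(f_n) = 15.83.
        So the integral of the pointwise liminf is at most 15.83.


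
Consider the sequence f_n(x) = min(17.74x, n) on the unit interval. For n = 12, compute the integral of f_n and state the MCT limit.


f(x) = 17.74x on [0,1]; f_n(x) = min(17.74x, n). At n = 12:
Step 1: f(x) reaches 12 at x = 12/17.74 = 0.676437
Step 2: integral(f_12) = integral(17.74x, 0, 0.676437) + integral(12, 0.676437, 1)
       = 17.74*0.676437^2/2 + 12*(1 - 0.676437)
       = 4.058625 + 3.882751
       = 7.941375
Step 3: As n -> infinity, f_n increases to f, so by MCT integral(f_n) -> integral(f) = 17.74/2 = 8.87.
Convergence: integral(f_12) = 7.941375 -> 8.87 as n -> infinity


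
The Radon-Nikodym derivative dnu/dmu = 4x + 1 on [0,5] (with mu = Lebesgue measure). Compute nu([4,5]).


nu(A) = integral_A (dnu/dmu) dmu = integral_4^5 (4x + 1) dx
Step 1: Antiderivative F(x) = (4/2)x^2 + 1x
Step 2: F(5) = (4/2)*5^2 + 1*5 = 50 + 5 = 55
Step 3: F(4) = (4/2)*4^2 + 1*4 = 32 + 4 = 36
Step 4: nu([4,5]) = F(5) - F(4) = 55 - 36 = 19


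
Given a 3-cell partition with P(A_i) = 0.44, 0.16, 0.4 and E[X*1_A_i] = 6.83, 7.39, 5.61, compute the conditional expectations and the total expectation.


For each cell A_i: E[X|A_i] = E[X*1_A_i] / P(A_i)
Step 1: E[X|A_1] = 6.83 / 0.44 = 15.522727
Step 2: E[X|A_2] = 7.39 / 0.16 = 46.1875
Step 3: E[X|A_3] = 5.61 / 0.4 = 14.025
Verification: E[X] = sum E[X*1_A_i] = 6.83 + 7.39 + 5.61 = 19.83


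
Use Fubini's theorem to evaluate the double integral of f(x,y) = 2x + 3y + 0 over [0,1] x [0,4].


By Fubini, integrate in x first, then y.
Step 1: Fix y, integrate over x in [0,1]:
  integral(2x + 3y + 0, x=0..1)
  = 2*(1^2 - 0^2)/2 + (3y + 0)*(1 - 0)
  = 1 + (3y + 0)*1
  = 1 + 3y + 0
  = 1 + 3y
Step 2: Integrate over y in [0,4]:
  integral(1 + 3y, y=0..4)
  = 1*4 + 3*(4^2 - 0^2)/2
  = 4 + 24
  = 28


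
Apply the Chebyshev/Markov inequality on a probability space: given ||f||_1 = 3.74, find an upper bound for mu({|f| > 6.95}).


Chebyshev/Markov inequality: mu(|f| > eps) <= (||f||_p / eps)^p
Step 1: ||f||_1 / eps = 3.74 / 6.95 = 0.538129
Step 2: Raise to power p = 1:
  (0.538129)^1 = 0.538129
Step 3: Therefore mu(|f| > 6.95) <= 0.538129


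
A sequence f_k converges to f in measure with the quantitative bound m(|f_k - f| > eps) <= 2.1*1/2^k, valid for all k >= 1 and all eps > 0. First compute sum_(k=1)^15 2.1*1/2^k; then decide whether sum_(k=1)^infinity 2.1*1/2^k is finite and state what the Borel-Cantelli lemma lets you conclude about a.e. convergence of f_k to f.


Step 1: List the terms 2.1*1/2^k for k = 1 to 15:
  k=1: 1.05
  k=2: 0.525
  k=3: 0.2625
  k=4: 0.13125
  k=5: 0.065625
  k=6: 0.032813
  k=7: 0.016406
  k=8: 0.008203
  k=9: 0.004102
  k=10: 0.002051
  k=11: 0.001025
  k=12: 5.126953e-04
  k=13: 2.563477e-04
  k=14: 1.281738e-04
  k=15: 6.408691e-05
Step 2: Partial sum = 1.05 + 0.525 + 0.2625 + 0.13125 + 0.065625 + 0.032813 + 0.016406 + 0.008203 + 0.004102 + 0.002051 + 0.001025 + 5.126953e-04 + 2.563477e-04 + 1.281738e-04 + 6.408691e-05
     = 2.099936
Step 3: The full series sum_(k>=1) 2.1*1/2^k converges (geometric series with ratio 1/2 < 1; a constant multiple of a convergent series converges).
Step 4: Fix eps > 0. Since sum_k m(|f_k - f| > eps) < infinity, the Borel-Cantelli lemma gives
        m(limsup_k {|f_k - f| > eps}) = 0, i.e. for a.e. x, |f_k(x) - f(x)| <= eps for all large k.
        Applying this with eps = 1/j for j = 1, 2, ... and intersecting the countably many full-measure sets,
        for a.e. x we get limsup_k |f_k(x) - f(x)| <= 1/j for every j, hence f_k -> f almost everywhere.
Conclusion: series converges; Borel-Cantelli yields f_k -> f a.e.


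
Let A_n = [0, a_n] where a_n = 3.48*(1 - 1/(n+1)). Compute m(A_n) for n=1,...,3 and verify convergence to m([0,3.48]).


By continuity of measure from below: if A_n increases to A, then m(A_n) -> m(A).
Here A = [0, 3.48], so m(A) = 3.48
Step 1: a_1 = 3.48*(1 - 1/2) = 1.74, m(A_1) = 1.74
Step 2: a_2 = 3.48*(1 - 1/3) = 2.32, m(A_2) = 2.32
Step 3: a_3 = 3.48*(1 - 1/4) = 2.61, m(A_3) = 2.61
Limit: m(A_n) -> m([0,3.48]) = 3.48


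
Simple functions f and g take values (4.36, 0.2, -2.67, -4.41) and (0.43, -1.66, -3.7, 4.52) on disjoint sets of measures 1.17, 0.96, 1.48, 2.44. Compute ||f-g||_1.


Step 1: Compute differences f_i - g_i:
  4.36 - 0.43 = 3.93
  0.2 - -1.66 = 1.86
  -2.67 - -3.7 = 1.03
  -4.41 - 4.52 = -8.93
Step 2: Compute |diff|^1 * measure for each set:
  |3.93|^1 * 1.17 = 3.93 * 1.17 = 4.5981
  |1.86|^1 * 0.96 = 1.86 * 0.96 = 1.7856
  |1.03|^1 * 1.48 = 1.03 * 1.48 = 1.5244
  |-8.93|^1 * 2.44 = 8.93 * 2.44 = 21.7892
Step 3: Sum = 29.6973
Step 4: ||f-g||_1 = (29.6973)^(1/1) = 29.6973


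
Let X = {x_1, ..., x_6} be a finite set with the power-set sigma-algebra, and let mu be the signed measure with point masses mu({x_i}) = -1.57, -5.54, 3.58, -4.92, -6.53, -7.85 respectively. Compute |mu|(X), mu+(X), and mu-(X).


Step 1: Every measurable set is a union of atoms (the cells / points), so a Hahn decomposition is
  obtained by grouping atoms by sign: P = union of atoms with mu > 0, N = union of the remaining atoms.
  Atoms in P (indices): 3;  atoms in N (indices): 1, 2, 4, 5, 6
  Positive values: 3.58
  Negative values: -1.57, -5.54, -4.92, -6.53, -7.85
Step 2: mu+(X) = mu(P) = sum of positive atom values = 3.58
Step 3: mu-(X) = -mu(N) = sum of |negative atom values| = 26.41
Step 4: |mu|(X) = mu+(X) + mu-(X) = 3.58 + 26.41 = 29.99


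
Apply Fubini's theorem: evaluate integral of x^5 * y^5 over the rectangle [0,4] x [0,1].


By Fubini's theorem, the double integral factors as a product of single integrals:
Step 1: integral_0^4 x^5 dx = [x^6/6] from 0 to 4
     = 4^6/6 = 682.666667
Step 2: integral_0^1 y^5 dy = [y^6/6] from 0 to 1
     = 1^6/6 = 0.166667
Step 3: Double integral = 682.666667 * 0.166667 = 113.777778


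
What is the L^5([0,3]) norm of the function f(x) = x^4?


Step 1: ||f||_5 = (integral_0^3 |x^4|^5 dx)^(1/5)
     = (integral_0^3 x^20 dx)^(1/5)
Step 2: integral_0^3 x^20 dx = [x^21/(21)] from 0 to 3 = 3^21/21
     = 10460353203/21 = 4.981121e+08
Step 3: ||f||_5 = (4.981121e+08)^(1/5) = 54.886484


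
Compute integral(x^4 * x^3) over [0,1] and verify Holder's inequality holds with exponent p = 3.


Step 1: Exact integral of f*g = integral(x^7, 0, 1) = 1/8
     = 0.125
Step 2: Holder bound with p=3, q=1.5:
  ||f||_p = (integral x^12 dx)^(1/3) = (1/13)^(1/3) = 0.42529
  ||g||_q = (integral x^4.5 dx)^(1/1.5) = (1/5.5)^(1/1.5) = 0.320941
Step 3: Holder bound = ||f||_p * ||g||_q = 0.42529 * 0.320941 = 0.136493
Verification: 0.125 <= 0.136493 (Holder holds)


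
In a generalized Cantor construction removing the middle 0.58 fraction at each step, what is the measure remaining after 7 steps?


Step 1: At each step, fraction remaining = 1 - 0.58 = 0.42
Step 2: After 7 steps, measure = (0.42)^7
Result = 0.002305


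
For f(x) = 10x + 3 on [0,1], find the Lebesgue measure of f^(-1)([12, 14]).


f^(-1)([12, 14]) = {x : 12 <= 10x + 3 <= 14}
Solving: (12 - 3)/10 <= x <= (14 - 3)/10
= [0.9, 1.1]
Intersecting with [0,1]: [0.9, 1]
Measure = 1 - 0.9 = 0.1


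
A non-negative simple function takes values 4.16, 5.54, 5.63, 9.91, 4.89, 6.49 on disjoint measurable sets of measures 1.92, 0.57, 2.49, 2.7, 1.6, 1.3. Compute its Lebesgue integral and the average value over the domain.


Step 1: Integral = sum(value_i * measure_i)
= 4.16*1.92 + 5.54*0.57 + 5.63*2.49 + 9.91*2.7 + 4.89*1.6 + 6.49*1.3
= 7.9872 + 3.1578 + 14.0187 + 26.757 + 7.824 + 8.437
= 68.1817
Step 2: Total measure of domain = 1.92 + 0.57 + 2.49 + 2.7 + 1.6 + 1.3 = 10.58
Step 3: Average value = 68.1817 / 10.58 = 6.444395


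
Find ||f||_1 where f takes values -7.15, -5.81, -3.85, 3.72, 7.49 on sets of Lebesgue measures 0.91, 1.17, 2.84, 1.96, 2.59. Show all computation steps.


Step 1: Compute |f_i|^1 for each value:
  |-7.15|^1 = 7.15
  |-5.81|^1 = 5.81
  |-3.85|^1 = 3.85
  |3.72|^1 = 3.72
  |7.49|^1 = 7.49
Step 2: Multiply by measures and sum:
  7.15 * 0.91 = 6.5065
  5.81 * 1.17 = 6.7977
  3.85 * 2.84 = 10.934
  3.72 * 1.96 = 7.2912
  7.49 * 2.59 = 19.3991
Sum = 6.5065 + 6.7977 + 10.934 + 7.2912 + 19.3991 = 50.9285
Step 3: Take the p-th root:
||f||_1 = (50.9285)^(1/1) = 50.9285


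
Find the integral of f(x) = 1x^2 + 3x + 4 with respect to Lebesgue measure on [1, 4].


The Lebesgue integral of a Riemann-integrable function agrees with the Riemann integral.
Antiderivative F(x) = (1/3)x^3 + (3/2)x^2 + 4x
F(4) = (1/3)*4^3 + (3/2)*4^2 + 4*4
     = (1/3)*64 + (3/2)*16 + 4*4
     = 21.333333 + 24 + 16
     = 61.333333
F(1) = 5.833333
Integral = F(4) - F(1) = 61.333333 - 5.833333 = 55.5


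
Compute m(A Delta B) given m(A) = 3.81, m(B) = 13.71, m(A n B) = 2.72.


m(A Delta B) = m(A) + m(B) - 2*m(A n B)
= 3.81 + 13.71 - 2*2.72
= 3.81 + 13.71 - 5.44
= 12.08


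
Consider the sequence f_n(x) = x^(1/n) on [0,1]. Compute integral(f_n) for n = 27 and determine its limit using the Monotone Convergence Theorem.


At n = 27: f_27(x) = x^(1/27).
Step 1: integral(x^(1/27), 0, 1) = [x^(1/27+1) / (1/27+1)] from 0 to 1
     = 1 / (1/27 + 1) = 1 / ((27+1)/27) = 27/(27+1)
     = 27/28 = 0.964286
Step 2: As n -> infinity, f_n(x) = x^(1/n) -> 1 for x in (0,1], and f_n is increasing in n.
By MCT, lim_n integral(f_n) = integral(lim_n f_n) = integral(1, 0, 1) = 1.
Step 3: Verify convergence: 27/28 = 0.964286 -> 1


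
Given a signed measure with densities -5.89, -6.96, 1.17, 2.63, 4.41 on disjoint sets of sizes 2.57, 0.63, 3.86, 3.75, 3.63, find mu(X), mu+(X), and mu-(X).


Step 1: Compute signed measure on each set:
  Set 1: -5.89 * 2.57 = -15.1373
  Set 2: -6.96 * 0.63 = -4.3848
  Set 3: 1.17 * 3.86 = 4.5162
  Set 4: 2.63 * 3.75 = 9.8625
  Set 5: 4.41 * 3.63 = 16.0083
Step 2: Total signed measure = (-15.1373) + (-4.3848) + (4.5162) + (9.8625) + (16.0083)
     = 10.8649
Step 3: Positive part mu+(X) = sum of positive contributions = 30.387
Step 4: Negative part mu-(X) = |sum of negative contributions| = 19.5221


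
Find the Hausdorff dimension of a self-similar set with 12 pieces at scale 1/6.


For a self-similar set with N copies scaled by 1/r:
dim_H = log(N)/log(r) = log(12)/log(6)
= 2.484907/1.791759
= 1.386853


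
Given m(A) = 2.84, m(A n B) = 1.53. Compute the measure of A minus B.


m(A \ B) = m(A) - m(A n B)
= 2.84 - 1.53
= 1.31


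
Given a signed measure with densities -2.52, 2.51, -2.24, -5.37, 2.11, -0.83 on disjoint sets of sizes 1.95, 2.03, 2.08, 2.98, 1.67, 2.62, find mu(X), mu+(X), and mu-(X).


Step 1: Compute signed measure on each set:
  Set 1: -2.52 * 1.95 = -4.914
  Set 2: 2.51 * 2.03 = 5.0953
  Set 3: -2.24 * 2.08 = -4.6592
  Set 4: -5.37 * 2.98 = -16.0026
  Set 5: 2.11 * 1.67 = 3.5237
  Set 6: -0.83 * 2.62 = -2.1746
Step 2: Total signed measure = (-4.914) + (5.0953) + (-4.6592) + (-16.0026) + (3.5237) + (-2.1746)
     = -19.1314
Step 3: Positive part mu+(X) = sum of positive contributions = 8.619
Step 4: Negative part mu-(X) = |sum of negative contributions| = 27.7504


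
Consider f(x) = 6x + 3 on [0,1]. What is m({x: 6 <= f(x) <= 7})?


f^(-1)([6, 7]) = {x : 6 <= 6x + 3 <= 7}
Solving: (6 - 3)/6 <= x <= (7 - 3)/6
= [0.5, 0.666667]
Intersecting with [0,1]: [0.5, 0.666667]
Measure = 0.666667 - 0.5 = 0.166667


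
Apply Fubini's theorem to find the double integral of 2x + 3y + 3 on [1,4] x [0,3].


By Fubini, integrate in x first, then y.
Step 1: Fix y, integrate over x in [1,4]:
  integral(2x + 3y + 3, x=1..4)
  = 2*(4^2 - 1^2)/2 + (3y + 3)*(4 - 1)
  = 15 + (3y + 3)*3
  = 15 + 9y + 9
  = 24 + 9y
Step 2: Integrate over y in [0,3]:
  integral(24 + 9y, y=0..3)
  = 24*3 + 9*(3^2 - 0^2)/2
  = 72 + 40.5
  = 112.5


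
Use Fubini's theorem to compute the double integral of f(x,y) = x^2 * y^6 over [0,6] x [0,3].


By Fubini's theorem, the double integral factors as a product of single integrals:
Step 1: integral_0^6 x^2 dx = [x^3/3] from 0 to 6
     = 6^3/3 = 72
Step 2: integral_0^3 y^6 dy = [y^7/7] from 0 to 3
     = 3^7/7 = 312.428571
Step 3: Double integral = 72 * 312.428571 = 22494.857143


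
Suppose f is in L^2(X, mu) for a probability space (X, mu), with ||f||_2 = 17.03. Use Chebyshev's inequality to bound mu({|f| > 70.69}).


Chebyshev/Markov inequality: mu(|f| > eps) <= (||f||_p / eps)^p
Step 1: ||f||_2 / eps = 17.03 / 70.69 = 0.240911
Step 2: Raise to power p = 2:
  (0.240911)^2 = 0.058038
Step 3: Therefore mu(|f| > 70.69) <= 0.058038


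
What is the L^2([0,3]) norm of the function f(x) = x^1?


Step 1: ||f||_2 = (integral_0^3 |x^1|^2 dx)^(1/2)
     = (integral_0^3 x^2 dx)^(1/2)
Step 2: integral_0^3 x^2 dx = [x^3/(3)] from 0 to 3 = 3^3/3
     = 27/3 = 9
Step 3: ||f||_2 = (9)^(1/2) = 3


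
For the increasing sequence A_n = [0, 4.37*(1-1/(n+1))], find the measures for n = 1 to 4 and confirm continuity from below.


By continuity of measure from below: if A_n increases to A, then m(A_n) -> m(A).
Here A = [0, 4.37], so m(A) = 4.37
Step 1: a_1 = 4.37*(1 - 1/2) = 2.185, m(A_1) = 2.185
Step 2: a_2 = 4.37*(1 - 1/3) = 2.9133, m(A_2) = 2.9133
Step 3: a_3 = 4.37*(1 - 1/4) = 3.2775, m(A_3) = 3.2775
Step 4: a_4 = 4.37*(1 - 1/5) = 3.496, m(A_4) = 3.496
Limit: m(A_n) -> m([0,4.37]) = 4.37


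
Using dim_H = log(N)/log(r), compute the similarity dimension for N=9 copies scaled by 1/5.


For a self-similar set with N copies scaled by 1/r:
dim_H = log(N)/log(r) = log(9)/log(5)
= 2.197225/1.609438
= 1.365212


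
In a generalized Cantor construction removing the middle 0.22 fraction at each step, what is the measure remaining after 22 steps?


Step 1: At each step, fraction remaining = 1 - 0.22 = 0.78
Step 2: After 22 steps, measure = (0.78)^22
Result = 0.004227


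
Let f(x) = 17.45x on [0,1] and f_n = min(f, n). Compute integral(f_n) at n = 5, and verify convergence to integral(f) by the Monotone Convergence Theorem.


f(x) = 17.45x on [0,1]; f_n(x) = min(17.45x, n). At n = 5:
Step 1: f(x) reaches 5 at x = 5/17.45 = 0.286533
Step 2: integral(f_5) = integral(17.45x, 0, 0.286533) + integral(5, 0.286533, 1)
       = 17.45*0.286533^2/2 + 5*(1 - 0.286533)
       = 0.716332 + 3.567335
       = 4.283668
Step 3: As n -> infinity, f_n increases to f, so by MCT integral(f_n) -> integral(f) = 17.45/2 = 8.725.
Convergence: integral(f_5) = 4.283668 -> 8.725 as n -> infinity


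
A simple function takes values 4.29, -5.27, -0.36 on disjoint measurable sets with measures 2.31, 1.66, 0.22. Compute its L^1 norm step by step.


Step 1: Compute |f_i|^1 for each value:
  |4.29|^1 = 4.29
  |-5.27|^1 = 5.27
  |-0.36|^1 = 0.36
Step 2: Multiply by measures and sum:
  4.29 * 2.31 = 9.9099
  5.27 * 1.66 = 8.7482
  0.36 * 0.22 = 0.0792
Sum = 9.9099 + 8.7482 + 0.0792 = 18.7373
Step 3: Take the p-th root:
||f||_1 = (18.7373)^(1/1) = 18.7373


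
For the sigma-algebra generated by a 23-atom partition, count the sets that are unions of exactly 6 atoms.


Each element of F is a union of some subset of the 23 atoms.
Elements that are unions of exactly 6 atoms correspond to 6-element subsets of the 23 atoms.
Count = C(23, 6) = 23! / (6! * 17!) = 100947.


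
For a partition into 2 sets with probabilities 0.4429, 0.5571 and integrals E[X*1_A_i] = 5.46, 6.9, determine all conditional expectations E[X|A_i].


For each cell A_i: E[X|A_i] = E[X*1_A_i] / P(A_i)
Step 1: E[X|A_1] = 5.46 / 0.4429 = 12.327839
Step 2: E[X|A_2] = 6.9 / 0.5571 = 12.385568
Verification: E[X] = sum E[X*1_A_i] = 5.46 + 6.9 = 12.36


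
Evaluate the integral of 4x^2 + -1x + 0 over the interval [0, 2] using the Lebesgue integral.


The Lebesgue integral of a Riemann-integrable function agrees with the Riemann integral.
Antiderivative F(x) = (4/3)x^3 + (-1/2)x^2 + 0x
F(2) = (4/3)*2^3 + (-1/2)*2^2 + 0*2
     = (4/3)*8 + (-1/2)*4 + 0*2
     = 10.666667 + -2 + 0
     = 8.666667
F(0) = 0.0
Integral = F(2) - F(0) = 8.666667 - 0.0 = 8.666667


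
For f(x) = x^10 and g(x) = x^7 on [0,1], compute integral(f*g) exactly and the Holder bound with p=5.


Step 1: Exact integral of f*g = integral(x^17, 0, 1) = 1/18
     = 0.055556
Step 2: Holder bound with p=5, q=1.25:
  ||f||_p = (integral x^50 dx)^(1/5) = (1/51)^(1/5) = 0.455497
  ||g||_q = (integral x^8.75 dx)^(1/1.25) = (1/9.75)^(1/1.25) = 0.161732
Step 3: Holder bound = ||f||_p * ||g||_q = 0.455497 * 0.161732 = 0.073669
Verification: 0.055556 <= 0.073669 (Holder holds)


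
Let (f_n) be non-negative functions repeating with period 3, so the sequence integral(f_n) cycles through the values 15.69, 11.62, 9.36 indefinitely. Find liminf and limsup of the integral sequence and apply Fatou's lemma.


The sequence (integral(f_n)) is periodic with period 3, repeating the values 15.69, 11.62, 9.36 indefinitely.
Step 1: For a periodic sequence, every tail (a_m, a_(m+1), ...) contains all 3 period values infinitely often.
Step 2: Hence inf of every tail = min of the period values = min(15.69, 11.62, 9.36) = 9.36.
        liminf_n integral(f_n) = sup over m of (inf of tail from m) = 9.36.
Step 3: Similarly sup of every tail = max of the period values = 15.69.
        limsup_n integral(f_n) = 15.69.
Step 4: Fatou's lemma: integral(liminf_n f_n) <= liminf_n integral(f_n) = 9.36.
        So the integral of the pointwise liminf is at most 9.36.


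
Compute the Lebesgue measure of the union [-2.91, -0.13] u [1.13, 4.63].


For pairwise disjoint intervals, m(union) = sum of lengths.
= (-0.13 - -2.91) + (4.63 - 1.13)
= 2.78 + 3.5
= 6.28


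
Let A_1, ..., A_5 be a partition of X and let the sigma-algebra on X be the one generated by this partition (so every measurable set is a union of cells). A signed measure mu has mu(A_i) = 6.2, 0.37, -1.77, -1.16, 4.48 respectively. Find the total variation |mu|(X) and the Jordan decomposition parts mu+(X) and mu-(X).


Step 1: Every measurable set is a union of atoms (the cells / points), so a Hahn decomposition is
  obtained by grouping atoms by sign: P = union of atoms with mu > 0, N = union of the remaining atoms.
  Atoms in P (indices): 1, 2, 5;  atoms in N (indices): 3, 4
  Positive values: 6.2, 0.37, 4.48
  Negative values: -1.77, -1.16
Step 2: mu+(X) = mu(P) = sum of positive atom values = 11.05
Step 3: mu-(X) = -mu(N) = sum of |negative atom values| = 2.93
Step 4: |mu|(X) = mu+(X) + mu-(X) = 11.05 + 2.93 = 13.98


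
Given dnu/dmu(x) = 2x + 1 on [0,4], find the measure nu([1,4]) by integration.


nu(A) = integral_A (dnu/dmu) dmu = integral_1^4 (2x + 1) dx
Step 1: Antiderivative F(x) = (2/2)x^2 + 1x
Step 2: F(4) = (2/2)*4^2 + 1*4 = 16 + 4 = 20
Step 3: F(1) = (2/2)*1^2 + 1*1 = 1 + 1 = 2
Step 4: nu([1,4]) = F(4) - F(1) = 20 - 2 = 18


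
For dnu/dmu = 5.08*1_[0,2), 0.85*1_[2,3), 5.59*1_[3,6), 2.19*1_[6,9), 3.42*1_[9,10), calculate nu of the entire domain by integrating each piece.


Integrate each piece of the Radon-Nikodym derivative:
Step 1: integral_0^2 5.08 dx = 5.08*(2-0) = 5.08*2 = 10.16
Step 2: integral_2^3 0.85 dx = 0.85*(3-2) = 0.85*1 = 0.85
Step 3: integral_3^6 5.59 dx = 5.59*(6-3) = 5.59*3 = 16.77
Step 4: integral_6^9 2.19 dx = 2.19*(9-6) = 2.19*3 = 6.57
Step 5: integral_9^10 3.42 dx = 3.42*(10-9) = 3.42*1 = 3.42
Total: 10.16 + 0.85 + 16.77 + 6.57 + 3.42 = 37.77


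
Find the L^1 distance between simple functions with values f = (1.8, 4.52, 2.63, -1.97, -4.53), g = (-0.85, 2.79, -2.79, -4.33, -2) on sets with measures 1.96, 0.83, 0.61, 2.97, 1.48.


Step 1: Compute differences f_i - g_i:
  1.8 - -0.85 = 2.65
  4.52 - 2.79 = 1.73
  2.63 - -2.79 = 5.42
  -1.97 - -4.33 = 2.36
  -4.53 - -2 = -2.53
Step 2: Compute |diff|^1 * measure for each set:
  |2.65|^1 * 1.96 = 2.65 * 1.96 = 5.194
  |1.73|^1 * 0.83 = 1.73 * 0.83 = 1.4359
  |5.42|^1 * 0.61 = 5.42 * 0.61 = 3.3062
  |2.36|^1 * 2.97 = 2.36 * 2.97 = 7.0092
  |-2.53|^1 * 1.48 = 2.53 * 1.48 = 3.7444
Step 3: Sum = 20.6897
Step 4: ||f-g||_1 = (20.6897)^(1/1) = 20.6897


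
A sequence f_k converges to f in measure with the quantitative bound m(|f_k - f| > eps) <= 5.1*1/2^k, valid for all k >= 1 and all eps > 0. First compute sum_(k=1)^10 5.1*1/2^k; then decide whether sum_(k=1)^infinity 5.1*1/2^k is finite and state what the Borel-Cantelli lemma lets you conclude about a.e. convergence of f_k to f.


Step 1: List the terms 5.1*1/2^k for k = 1 to 10:
  k=1: 2.55
  k=2: 1.275
  k=3: 0.6375
  k=4: 0.31875
  k=5: 0.159375
  k=6: 0.079687
  k=7: 0.039844
  k=8: 0.019922
  k=9: 0.009961
  k=10: 0.00498
Step 2: Partial sum = 2.55 + 1.275 + 0.6375 + 0.31875 + 0.159375 + 0.079687 + 0.039844 + 0.019922 + 0.009961 + 0.00498
     = 5.09502
Step 3: The full series sum_(k>=1) 5.1*1/2^k converges (geometric series with ratio 1/2 < 1; a constant multiple of a convergent series converges).
Step 4: Fix eps > 0. Since sum_k m(|f_k - f| > eps) < infinity, the Borel-Cantelli lemma gives
        m(limsup_k {|f_k - f| > eps}) = 0, i.e. for a.e. x, |f_k(x) - f(x)| <= eps for all large k.
        Applying this with eps = 1/j for j = 1, 2, ... and intersecting the countably many full-measure sets,
        for a.e. x we get limsup_k |f_k(x) - f(x)| <= 1/j for every j, hence f_k -> f almost everywhere.
Conclusion: series converges; Borel-Cantelli yields f_k -> f a.e.


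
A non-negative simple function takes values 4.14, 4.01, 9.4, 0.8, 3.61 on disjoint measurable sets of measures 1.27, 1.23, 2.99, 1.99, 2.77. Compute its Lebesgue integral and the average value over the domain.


Step 1: Integral = sum(value_i * measure_i)
= 4.14*1.27 + 4.01*1.23 + 9.4*2.99 + 0.8*1.99 + 3.61*2.77
= 5.2578 + 4.9323 + 28.106 + 1.592 + 9.9997
= 49.8878
Step 2: Total measure of domain = 1.27 + 1.23 + 2.99 + 1.99 + 2.77 = 10.25
Step 3: Average value = 49.8878 / 10.25 = 4.867102


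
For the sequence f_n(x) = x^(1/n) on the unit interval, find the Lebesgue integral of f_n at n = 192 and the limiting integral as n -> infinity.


At n = 192: f_192(x) = x^(1/192).
Step 1: integral(x^(1/192), 0, 1) = [x^(1/192+1) / (1/192+1)] from 0 to 1
     = 1 / (1/192 + 1) = 1 / ((192+1)/192) = 192/(192+1)
     = 192/193 = 0.994819
Step 2: As n -> infinity, f_n(x) = x^(1/n) -> 1 for x in (0,1], and f_n is increasing in n.
By MCT, lim_n integral(f_n) = integral(lim_n f_n) = integral(1, 0, 1) = 1.
Step 3: Verify convergence: 192/193 = 0.994819 -> 1


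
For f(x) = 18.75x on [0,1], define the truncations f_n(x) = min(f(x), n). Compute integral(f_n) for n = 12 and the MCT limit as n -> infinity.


f(x) = 18.75x on [0,1]; f_n(x) = min(18.75x, n). At n = 12:
Step 1: f(x) reaches 12 at x = 12/18.75 = 0.64
Step 2: integral(f_12) = integral(18.75x, 0, 0.64) + integral(12, 0.64, 1)
       = 18.75*0.64^2/2 + 12*(1 - 0.64)
       = 3.84 + 4.32
       = 8.16
Step 3: As n -> infinity, f_n increases to f, so by MCT integral(f_n) -> integral(f) = 18.75/2 = 9.375.
Convergence: integral(f_12) = 8.16 -> 9.375 as n -> infinity


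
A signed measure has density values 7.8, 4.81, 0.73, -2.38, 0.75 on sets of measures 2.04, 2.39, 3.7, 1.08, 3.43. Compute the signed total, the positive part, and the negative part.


Step 1: Compute signed measure on each set:
  Set 1: 7.8 * 2.04 = 15.912
  Set 2: 4.81 * 2.39 = 11.4959
  Set 3: 0.73 * 3.7 = 2.701
  Set 4: -2.38 * 1.08 = -2.5704
  Set 5: 0.75 * 3.43 = 2.5725
Step 2: Total signed measure = (15.912) + (11.4959) + (2.701) + (-2.5704) + (2.5725)
     = 30.111
Step 3: Positive part mu+(X) = sum of positive contributions = 32.6814
Step 4: Negative part mu-(X) = |sum of negative contributions| = 2.5704


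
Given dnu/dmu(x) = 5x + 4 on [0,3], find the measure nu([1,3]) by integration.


nu(A) = integral_A (dnu/dmu) dmu = integral_1^3 (5x + 4) dx
Step 1: Antiderivative F(x) = (5/2)x^2 + 4x
Step 2: F(3) = (5/2)*3^2 + 4*3 = 22.5 + 12 = 34.5
Step 3: F(1) = (5/2)*1^2 + 4*1 = 2.5 + 4 = 6.5
Step 4: nu([1,3]) = F(3) - F(1) = 34.5 - 6.5 = 28


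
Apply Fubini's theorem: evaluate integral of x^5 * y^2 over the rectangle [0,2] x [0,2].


By Fubini's theorem, the double integral factors as a product of single integrals:
Step 1: integral_0^2 x^5 dx = [x^6/6] from 0 to 2
     = 2^6/6 = 10.666667
Step 2: integral_0^2 y^2 dy = [y^3/3] from 0 to 2
     = 2^3/3 = 2.666667
Step 3: Double integral = 10.666667 * 2.666667 = 28.444444


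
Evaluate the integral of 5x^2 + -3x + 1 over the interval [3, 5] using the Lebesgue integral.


The Lebesgue integral of a Riemann-integrable function agrees with the Riemann integral.
Antiderivative F(x) = (5/3)x^3 + (-3/2)x^2 + 1x
F(5) = (5/3)*5^3 + (-3/2)*5^2 + 1*5
     = (5/3)*125 + (-3/2)*25 + 1*5
     = 208.333333 + -37.5 + 5
     = 175.833333
F(3) = 34.5
Integral = F(5) - F(3) = 175.833333 - 34.5 = 141.333333


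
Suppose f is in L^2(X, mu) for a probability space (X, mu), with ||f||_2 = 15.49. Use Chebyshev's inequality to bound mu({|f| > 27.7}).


Chebyshev/Markov inequality: mu(|f| > eps) <= (||f||_p / eps)^p
Step 1: ||f||_2 / eps = 15.49 / 27.7 = 0.559206
Step 2: Raise to power p = 2:
  (0.559206)^2 = 0.312711
Step 3: Therefore mu(|f| > 27.7) <= 0.312711


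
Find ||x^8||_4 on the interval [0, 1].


Step 1: ||f||_4 = (integral_0^1 |x^8|^4 dx)^(1/4)
     = (integral_0^1 x^32 dx)^(1/4)
Step 2: integral_0^1 x^32 dx = [x^33/(33)] from 0 to 1 = 1^33/33
     = 1/33 = 0.030303
Step 3: ||f||_4 = (0.030303)^(1/4) = 0.417226


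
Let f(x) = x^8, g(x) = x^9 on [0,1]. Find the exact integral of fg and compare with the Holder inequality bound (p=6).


Step 1: Exact integral of f*g = integral(x^17, 0, 1) = 1/18
     = 0.055556
Step 2: Holder bound with p=6, q=1.2:
  ||f||_p = (integral x^48 dx)^(1/6) = (1/49)^(1/6) = 0.522758
  ||g||_q = (integral x^10.8 dx)^(1/1.2) = (1/11.8)^(1/1.2) = 0.127869
Step 3: Holder bound = ||f||_p * ||g||_q = 0.522758 * 0.127869 = 0.066844
Verification: 0.055556 <= 0.066844 (Holder holds)


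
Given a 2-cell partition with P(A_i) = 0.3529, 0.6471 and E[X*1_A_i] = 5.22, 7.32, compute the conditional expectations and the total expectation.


For each cell A_i: E[X|A_i] = E[X*1_A_i] / P(A_i)
Step 1: E[X|A_1] = 5.22 / 0.3529 = 14.791726
Step 2: E[X|A_2] = 7.32 / 0.6471 = 11.312007
Verification: E[X] = sum E[X*1_A_i] = 5.22 + 7.32 = 12.54


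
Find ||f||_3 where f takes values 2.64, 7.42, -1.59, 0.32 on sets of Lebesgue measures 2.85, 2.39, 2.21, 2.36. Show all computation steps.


Step 1: Compute |f_i|^3 for each value:
  |2.64|^3 = 18.399744
  |7.42|^3 = 408.518488
  |-1.59|^3 = 4.019679
  |0.32|^3 = 0.032768
Step 2: Multiply by measures and sum:
  18.399744 * 2.85 = 52.43927
  408.518488 * 2.39 = 976.359186
  4.019679 * 2.21 = 8.883491
  0.032768 * 2.36 = 0.077332
Sum = 52.43927 + 976.359186 + 8.883491 + 0.077332 = 1037.75928
Step 3: Take the p-th root:
||f||_3 = (1037.75928)^(1/3) = 10.124313


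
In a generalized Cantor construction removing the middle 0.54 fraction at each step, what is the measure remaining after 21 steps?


Step 1: At each step, fraction remaining = 1 - 0.54 = 0.46
Step 2: After 21 steps, measure = (0.46)^21
Result = 8.277791e-08


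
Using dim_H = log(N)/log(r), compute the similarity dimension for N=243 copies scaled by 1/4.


For a self-similar set with N copies scaled by 1/r:
dim_H = log(N)/log(r) = log(243)/log(4)
= 5.493061/1.386294
= 3.962406


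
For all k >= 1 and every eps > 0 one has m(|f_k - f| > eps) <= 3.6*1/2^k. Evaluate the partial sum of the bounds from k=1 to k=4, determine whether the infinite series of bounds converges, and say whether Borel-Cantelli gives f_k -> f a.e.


Step 1: List the terms 3.6*1/2^k for k = 1 to 4:
  k=1: 1.8
  k=2: 0.9
  k=3: 0.45
  k=4: 0.225
Step 2: Partial sum = 1.8 + 0.9 + 0.45 + 0.225
     = 3.375
Step 3: The full series sum_(k>=1) 3.6*1/2^k converges (geometric series with ratio 1/2 < 1; a constant multiple of a convergent series converges).
Step 4: Fix eps > 0. Since sum_k m(|f_k - f| > eps) < infinity, the Borel-Cantelli lemma gives
        m(limsup_k {|f_k - f| > eps}) = 0, i.e. for a.e. x, |f_k(x) - f(x)| <= eps for all large k.
        Applying this with eps = 1/j for j = 1, 2, ... and intersecting the countably many full-measure sets,
        for a.e. x we get limsup_k |f_k(x) - f(x)| <= 1/j for every j, hence f_k -> f almost everywhere.
Conclusion: series converges; Borel-Cantelli yields f_k -> f a.e.


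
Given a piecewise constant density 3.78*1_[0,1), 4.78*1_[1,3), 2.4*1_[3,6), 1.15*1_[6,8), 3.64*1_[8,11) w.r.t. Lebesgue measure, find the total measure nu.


Integrate each piece of the Radon-Nikodym derivative:
Step 1: integral_0^1 3.78 dx = 3.78*(1-0) = 3.78*1 = 3.78
Step 2: integral_1^3 4.78 dx = 4.78*(3-1) = 4.78*2 = 9.56
Step 3: integral_3^6 2.4 dx = 2.4*(6-3) = 2.4*3 = 7.2
Step 4: integral_6^8 1.15 dx = 1.15*(8-6) = 1.15*2 = 2.3
Step 5: integral_8^11 3.64 dx = 3.64*(11-8) = 3.64*3 = 10.92
Total: 3.78 + 9.56 + 7.2 + 2.3 + 10.92 = 33.76


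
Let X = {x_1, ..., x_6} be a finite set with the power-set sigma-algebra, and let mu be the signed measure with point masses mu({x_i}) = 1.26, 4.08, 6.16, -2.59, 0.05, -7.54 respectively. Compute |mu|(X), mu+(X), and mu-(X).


Step 1: Every measurable set is a union of atoms (the cells / points), so a Hahn decomposition is
  obtained by grouping atoms by sign: P = union of atoms with mu > 0, N = union of the remaining atoms.
  Atoms in P (indices): 1, 2, 3, 5;  atoms in N (indices): 4, 6
  Positive values: 1.26, 4.08, 6.16, 0.05
  Negative values: -2.59, -7.54
Step 2: mu+(X) = mu(P) = sum of positive atom values = 11.55
Step 3: mu-(X) = -mu(N) = sum of |negative atom values| = 10.13
Step 4: |mu|(X) = mu+(X) + mu-(X) = 11.55 + 10.13 = 21.68


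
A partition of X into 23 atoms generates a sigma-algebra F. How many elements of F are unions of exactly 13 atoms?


Each element of F is a union of some subset of the 23 atoms.
Elements that are unions of exactly 13 atoms correspond to 13-element subsets of the 23 atoms.
Count = C(23, 13) = 23! / (13! * 10!) = 1144066.


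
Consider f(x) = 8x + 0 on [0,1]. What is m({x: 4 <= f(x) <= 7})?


f^(-1)([4, 7]) = {x : 4 <= 8x + 0 <= 7}
Solving: (4 - 0)/8 <= x <= (7 - 0)/8
= [0.5, 0.875]
Intersecting with [0,1]: [0.5, 0.875]
Measure = 0.875 - 0.5 = 0.375


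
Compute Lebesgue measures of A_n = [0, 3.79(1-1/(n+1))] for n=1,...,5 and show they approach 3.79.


By continuity of measure from below: if A_n increases to A, then m(A_n) -> m(A).
Here A = [0, 3.79], so m(A) = 3.79
Step 1: a_1 = 3.79*(1 - 1/2) = 1.895, m(A_1) = 1.895
Step 2: a_2 = 3.79*(1 - 1/3) = 2.5267, m(A_2) = 2.5267
Step 3: a_3 = 3.79*(1 - 1/4) = 2.8425, m(A_3) = 2.8425
Step 4: a_4 = 3.79*(1 - 1/5) = 3.032, m(A_4) = 3.032
Step 5: a_5 = 3.79*(1 - 1/6) = 3.1583, m(A_5) = 3.1583
Limit: m(A_n) -> m([0,3.79]) = 3.79


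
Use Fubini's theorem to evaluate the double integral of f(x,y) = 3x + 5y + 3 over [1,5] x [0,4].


By Fubini, integrate in x first, then y.
Step 1: Fix y, integrate over x in [1,5]:
  integral(3x + 5y + 3, x=1..5)
  = 3*(5^2 - 1^2)/2 + (5y + 3)*(5 - 1)
  = 36 + (5y + 3)*4
  = 36 + 20y + 12
  = 48 + 20y
Step 2: Integrate over y in [0,4]:
  integral(48 + 20y, y=0..4)
  = 48*4 + 20*(4^2 - 0^2)/2
  = 192 + 160
  = 352


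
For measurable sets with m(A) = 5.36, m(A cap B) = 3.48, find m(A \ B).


m(A \ B) = m(A) - m(A n B)
= 5.36 - 3.48
= 1.88


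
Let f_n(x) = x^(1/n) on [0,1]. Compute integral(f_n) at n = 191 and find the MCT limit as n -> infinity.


At n = 191: f_191(x) = x^(1/191).
Step 1: integral(x^(1/191), 0, 1) = [x^(1/191+1) / (1/191+1)] from 0 to 1
     = 1 / (1/191 + 1) = 1 / ((191+1)/191) = 191/(191+1)
     = 191/192 = 0.994792
Step 2: As n -> infinity, f_n(x) = x^(1/n) -> 1 for x in (0,1], and f_n is increasing in n.
By MCT, lim_n integral(f_n) = integral(lim_n f_n) = integral(1, 0, 1) = 1.
Step 3: Verify convergence: 191/192 = 0.994792 -> 1


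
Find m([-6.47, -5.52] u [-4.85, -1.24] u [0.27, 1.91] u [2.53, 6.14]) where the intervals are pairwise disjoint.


For pairwise disjoint intervals, m(union) = sum of lengths.
= (-5.52 - -6.47) + (-1.24 - -4.85) + (1.91 - 0.27) + (6.14 - 2.53)
= 0.95 + 3.61 + 1.64 + 3.61
= 9.81


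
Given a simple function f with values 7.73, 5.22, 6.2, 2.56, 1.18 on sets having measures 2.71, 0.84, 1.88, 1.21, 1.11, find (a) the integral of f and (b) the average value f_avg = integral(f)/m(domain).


Step 1: Integral = sum(value_i * measure_i)
= 7.73*2.71 + 5.22*0.84 + 6.2*1.88 + 2.56*1.21 + 1.18*1.11
= 20.9483 + 4.3848 + 11.656 + 3.0976 + 1.3098
= 41.3965
Step 2: Total measure of domain = 2.71 + 0.84 + 1.88 + 1.21 + 1.11 = 7.75
Step 3: Average value = 41.3965 / 7.75 = 5.341484


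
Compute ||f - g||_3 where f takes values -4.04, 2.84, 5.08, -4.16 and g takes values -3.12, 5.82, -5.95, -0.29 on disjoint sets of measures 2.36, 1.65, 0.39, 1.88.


Step 1: Compute differences f_i - g_i:
  -4.04 - -3.12 = -0.92
  2.84 - 5.82 = -2.98
  5.08 - -5.95 = 11.03
  -4.16 - -0.29 = -3.87
Step 2: Compute |diff|^3 * measure for each set:
  |-0.92|^3 * 2.36 = 0.778688 * 2.36 = 1.837704
  |-2.98|^3 * 1.65 = 26.463592 * 1.65 = 43.664927
  |11.03|^3 * 0.39 = 1341.919727 * 0.39 = 523.348694
  |-3.87|^3 * 1.88 = 57.960603 * 1.88 = 108.965934
Step 3: Sum = 677.817258
Step 4: ||f-g||_3 = (677.817258)^(1/3) = 8.78424


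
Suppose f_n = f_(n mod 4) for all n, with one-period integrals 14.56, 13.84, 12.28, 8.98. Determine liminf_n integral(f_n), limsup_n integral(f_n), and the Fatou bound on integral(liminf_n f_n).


The sequence (integral(f_n)) is periodic with period 4, repeating the values 14.56, 13.84, 12.28, 8.98 indefinitely.
Step 1: For a periodic sequence, every tail (a_m, a_(m+1), ...) contains all 4 period values infinitely often.
Step 2: Hence inf of every tail = min of the period values = min(14.56, 13.84, 12.28, 8.98) = 8.98.
        liminf_n integral(f_n) = sup over m of (inf of tail from m) = 8.98.
Step 3: Similarly sup of every tail = max of the period values = 14.56.
        limsup_n integral(f_n) = 14.56.
Step 4: Fatou's lemma: integral(liminf_n f_n) <= liminf_n integral(f_n) = 8.98.
        So the integral of the pointwise liminf is at most 8.98.


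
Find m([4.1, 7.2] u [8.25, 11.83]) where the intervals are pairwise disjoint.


For pairwise disjoint intervals, m(union) = sum of lengths.
= (7.2 - 4.1) + (11.83 - 8.25)
= 3.1 + 3.58
= 6.68
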